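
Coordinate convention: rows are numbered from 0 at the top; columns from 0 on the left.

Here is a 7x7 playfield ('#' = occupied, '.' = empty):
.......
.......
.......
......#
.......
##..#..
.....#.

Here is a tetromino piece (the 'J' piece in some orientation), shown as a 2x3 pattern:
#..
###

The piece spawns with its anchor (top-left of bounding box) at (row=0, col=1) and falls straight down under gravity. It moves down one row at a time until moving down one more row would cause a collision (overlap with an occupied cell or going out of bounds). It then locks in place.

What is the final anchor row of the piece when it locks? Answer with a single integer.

Answer: 3

Derivation:
Spawn at (row=0, col=1). Try each row:
  row 0: fits
  row 1: fits
  row 2: fits
  row 3: fits
  row 4: blocked -> lock at row 3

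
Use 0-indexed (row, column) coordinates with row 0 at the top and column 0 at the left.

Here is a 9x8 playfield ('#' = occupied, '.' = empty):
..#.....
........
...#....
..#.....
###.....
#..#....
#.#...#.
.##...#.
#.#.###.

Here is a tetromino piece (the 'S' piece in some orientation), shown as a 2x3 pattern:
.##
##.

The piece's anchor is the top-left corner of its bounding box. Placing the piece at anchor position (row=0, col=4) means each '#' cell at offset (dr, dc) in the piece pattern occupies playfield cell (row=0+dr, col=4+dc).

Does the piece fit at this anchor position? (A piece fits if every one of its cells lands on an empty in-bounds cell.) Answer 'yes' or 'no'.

Check each piece cell at anchor (0, 4):
  offset (0,1) -> (0,5): empty -> OK
  offset (0,2) -> (0,6): empty -> OK
  offset (1,0) -> (1,4): empty -> OK
  offset (1,1) -> (1,5): empty -> OK
All cells valid: yes

Answer: yes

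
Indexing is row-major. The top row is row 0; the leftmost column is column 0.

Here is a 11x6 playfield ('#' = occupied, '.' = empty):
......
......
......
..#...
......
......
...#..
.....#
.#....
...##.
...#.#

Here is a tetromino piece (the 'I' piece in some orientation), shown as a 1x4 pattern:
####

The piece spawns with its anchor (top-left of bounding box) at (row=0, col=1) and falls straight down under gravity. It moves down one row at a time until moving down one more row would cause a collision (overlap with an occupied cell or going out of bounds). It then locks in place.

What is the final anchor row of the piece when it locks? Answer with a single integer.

Answer: 2

Derivation:
Spawn at (row=0, col=1). Try each row:
  row 0: fits
  row 1: fits
  row 2: fits
  row 3: blocked -> lock at row 2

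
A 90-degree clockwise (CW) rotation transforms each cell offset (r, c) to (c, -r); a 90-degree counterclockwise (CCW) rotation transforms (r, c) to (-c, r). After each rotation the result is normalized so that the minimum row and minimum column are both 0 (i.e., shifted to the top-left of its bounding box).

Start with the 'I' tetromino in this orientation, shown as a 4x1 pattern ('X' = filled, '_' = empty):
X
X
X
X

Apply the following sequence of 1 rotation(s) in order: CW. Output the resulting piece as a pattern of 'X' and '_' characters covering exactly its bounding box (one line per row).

Answer: XXXX

Derivation:
Start:
X
X
X
X
After rotation 1 (CW):
XXXX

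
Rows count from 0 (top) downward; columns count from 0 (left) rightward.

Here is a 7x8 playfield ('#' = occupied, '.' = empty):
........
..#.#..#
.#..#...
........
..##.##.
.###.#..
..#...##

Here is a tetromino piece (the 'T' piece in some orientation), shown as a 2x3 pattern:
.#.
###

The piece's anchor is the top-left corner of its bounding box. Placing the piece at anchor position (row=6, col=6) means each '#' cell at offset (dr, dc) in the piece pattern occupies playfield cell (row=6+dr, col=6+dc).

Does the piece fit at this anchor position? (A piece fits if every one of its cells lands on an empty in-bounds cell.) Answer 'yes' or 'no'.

Check each piece cell at anchor (6, 6):
  offset (0,1) -> (6,7): occupied ('#') -> FAIL
  offset (1,0) -> (7,6): out of bounds -> FAIL
  offset (1,1) -> (7,7): out of bounds -> FAIL
  offset (1,2) -> (7,8): out of bounds -> FAIL
All cells valid: no

Answer: no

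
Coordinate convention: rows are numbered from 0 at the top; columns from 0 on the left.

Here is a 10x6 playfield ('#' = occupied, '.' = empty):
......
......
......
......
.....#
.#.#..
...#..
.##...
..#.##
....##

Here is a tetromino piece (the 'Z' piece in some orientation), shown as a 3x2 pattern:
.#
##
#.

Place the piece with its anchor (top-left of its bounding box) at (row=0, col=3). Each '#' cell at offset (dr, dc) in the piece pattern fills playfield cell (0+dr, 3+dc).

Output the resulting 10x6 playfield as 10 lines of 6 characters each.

Fill (0+0,3+1) = (0,4)
Fill (0+1,3+0) = (1,3)
Fill (0+1,3+1) = (1,4)
Fill (0+2,3+0) = (2,3)

Answer: ....#.
...##.
...#..
......
.....#
.#.#..
...#..
.##...
..#.##
....##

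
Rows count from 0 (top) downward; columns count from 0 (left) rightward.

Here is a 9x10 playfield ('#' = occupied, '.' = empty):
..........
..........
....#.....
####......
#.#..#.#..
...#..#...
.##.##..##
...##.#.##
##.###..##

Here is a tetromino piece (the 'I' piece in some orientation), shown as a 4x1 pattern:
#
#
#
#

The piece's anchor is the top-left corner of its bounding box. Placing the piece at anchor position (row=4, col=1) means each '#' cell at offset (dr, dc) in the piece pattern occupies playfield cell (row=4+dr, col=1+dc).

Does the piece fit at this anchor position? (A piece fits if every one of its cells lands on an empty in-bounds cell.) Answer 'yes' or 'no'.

Answer: no

Derivation:
Check each piece cell at anchor (4, 1):
  offset (0,0) -> (4,1): empty -> OK
  offset (1,0) -> (5,1): empty -> OK
  offset (2,0) -> (6,1): occupied ('#') -> FAIL
  offset (3,0) -> (7,1): empty -> OK
All cells valid: no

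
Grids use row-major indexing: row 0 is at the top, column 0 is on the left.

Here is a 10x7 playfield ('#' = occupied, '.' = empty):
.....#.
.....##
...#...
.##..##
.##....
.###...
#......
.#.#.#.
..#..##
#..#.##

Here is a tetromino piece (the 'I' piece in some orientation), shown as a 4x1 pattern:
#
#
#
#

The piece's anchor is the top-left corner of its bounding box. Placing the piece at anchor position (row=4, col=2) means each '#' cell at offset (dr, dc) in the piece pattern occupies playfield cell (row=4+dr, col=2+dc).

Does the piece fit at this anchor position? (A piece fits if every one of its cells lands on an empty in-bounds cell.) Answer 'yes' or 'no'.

Check each piece cell at anchor (4, 2):
  offset (0,0) -> (4,2): occupied ('#') -> FAIL
  offset (1,0) -> (5,2): occupied ('#') -> FAIL
  offset (2,0) -> (6,2): empty -> OK
  offset (3,0) -> (7,2): empty -> OK
All cells valid: no

Answer: no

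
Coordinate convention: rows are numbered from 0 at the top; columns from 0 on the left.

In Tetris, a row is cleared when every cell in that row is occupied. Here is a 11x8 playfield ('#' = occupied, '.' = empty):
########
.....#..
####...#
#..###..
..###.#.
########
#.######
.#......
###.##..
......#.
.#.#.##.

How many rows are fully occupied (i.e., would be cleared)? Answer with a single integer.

Answer: 2

Derivation:
Check each row:
  row 0: 0 empty cells -> FULL (clear)
  row 1: 7 empty cells -> not full
  row 2: 3 empty cells -> not full
  row 3: 4 empty cells -> not full
  row 4: 4 empty cells -> not full
  row 5: 0 empty cells -> FULL (clear)
  row 6: 1 empty cell -> not full
  row 7: 7 empty cells -> not full
  row 8: 3 empty cells -> not full
  row 9: 7 empty cells -> not full
  row 10: 4 empty cells -> not full
Total rows cleared: 2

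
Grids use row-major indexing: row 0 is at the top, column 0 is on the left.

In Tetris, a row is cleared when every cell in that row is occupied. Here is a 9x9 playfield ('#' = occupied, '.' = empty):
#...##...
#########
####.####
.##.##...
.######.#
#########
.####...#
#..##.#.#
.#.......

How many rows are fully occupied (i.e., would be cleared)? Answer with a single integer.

Answer: 2

Derivation:
Check each row:
  row 0: 6 empty cells -> not full
  row 1: 0 empty cells -> FULL (clear)
  row 2: 1 empty cell -> not full
  row 3: 5 empty cells -> not full
  row 4: 2 empty cells -> not full
  row 5: 0 empty cells -> FULL (clear)
  row 6: 4 empty cells -> not full
  row 7: 4 empty cells -> not full
  row 8: 8 empty cells -> not full
Total rows cleared: 2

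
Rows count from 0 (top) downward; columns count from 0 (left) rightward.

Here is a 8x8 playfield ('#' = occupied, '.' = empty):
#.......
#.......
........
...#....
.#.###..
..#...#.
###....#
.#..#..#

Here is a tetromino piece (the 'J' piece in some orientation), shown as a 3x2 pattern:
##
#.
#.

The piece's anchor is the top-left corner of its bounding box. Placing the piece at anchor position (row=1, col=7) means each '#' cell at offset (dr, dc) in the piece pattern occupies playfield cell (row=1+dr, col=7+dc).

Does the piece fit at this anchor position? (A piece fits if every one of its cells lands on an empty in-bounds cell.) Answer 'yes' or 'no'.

Answer: no

Derivation:
Check each piece cell at anchor (1, 7):
  offset (0,0) -> (1,7): empty -> OK
  offset (0,1) -> (1,8): out of bounds -> FAIL
  offset (1,0) -> (2,7): empty -> OK
  offset (2,0) -> (3,7): empty -> OK
All cells valid: no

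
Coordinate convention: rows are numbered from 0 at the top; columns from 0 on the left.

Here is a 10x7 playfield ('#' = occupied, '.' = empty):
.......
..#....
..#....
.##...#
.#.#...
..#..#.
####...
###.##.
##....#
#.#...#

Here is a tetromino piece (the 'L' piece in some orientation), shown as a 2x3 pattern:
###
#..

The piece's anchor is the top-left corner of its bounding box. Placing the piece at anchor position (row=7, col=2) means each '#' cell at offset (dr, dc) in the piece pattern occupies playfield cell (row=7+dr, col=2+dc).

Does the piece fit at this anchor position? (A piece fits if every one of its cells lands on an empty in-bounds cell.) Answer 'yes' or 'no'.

Check each piece cell at anchor (7, 2):
  offset (0,0) -> (7,2): occupied ('#') -> FAIL
  offset (0,1) -> (7,3): empty -> OK
  offset (0,2) -> (7,4): occupied ('#') -> FAIL
  offset (1,0) -> (8,2): empty -> OK
All cells valid: no

Answer: no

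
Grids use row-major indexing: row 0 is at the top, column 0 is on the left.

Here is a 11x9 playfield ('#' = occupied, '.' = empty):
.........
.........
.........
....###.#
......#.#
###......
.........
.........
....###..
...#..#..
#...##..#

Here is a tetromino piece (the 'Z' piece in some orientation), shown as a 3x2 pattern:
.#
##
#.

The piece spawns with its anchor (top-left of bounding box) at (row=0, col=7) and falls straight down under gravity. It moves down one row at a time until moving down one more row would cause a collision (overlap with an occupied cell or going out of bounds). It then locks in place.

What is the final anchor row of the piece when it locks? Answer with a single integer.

Answer: 1

Derivation:
Spawn at (row=0, col=7). Try each row:
  row 0: fits
  row 1: fits
  row 2: blocked -> lock at row 1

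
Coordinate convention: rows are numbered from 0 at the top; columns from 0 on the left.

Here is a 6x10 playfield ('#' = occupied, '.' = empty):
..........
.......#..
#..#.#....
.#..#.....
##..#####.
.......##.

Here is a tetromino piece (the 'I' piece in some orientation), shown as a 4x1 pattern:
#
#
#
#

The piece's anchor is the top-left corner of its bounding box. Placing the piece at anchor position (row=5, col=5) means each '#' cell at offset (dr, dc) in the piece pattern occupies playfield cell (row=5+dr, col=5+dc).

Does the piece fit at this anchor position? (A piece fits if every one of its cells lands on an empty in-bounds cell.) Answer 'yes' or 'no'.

Answer: no

Derivation:
Check each piece cell at anchor (5, 5):
  offset (0,0) -> (5,5): empty -> OK
  offset (1,0) -> (6,5): out of bounds -> FAIL
  offset (2,0) -> (7,5): out of bounds -> FAIL
  offset (3,0) -> (8,5): out of bounds -> FAIL
All cells valid: no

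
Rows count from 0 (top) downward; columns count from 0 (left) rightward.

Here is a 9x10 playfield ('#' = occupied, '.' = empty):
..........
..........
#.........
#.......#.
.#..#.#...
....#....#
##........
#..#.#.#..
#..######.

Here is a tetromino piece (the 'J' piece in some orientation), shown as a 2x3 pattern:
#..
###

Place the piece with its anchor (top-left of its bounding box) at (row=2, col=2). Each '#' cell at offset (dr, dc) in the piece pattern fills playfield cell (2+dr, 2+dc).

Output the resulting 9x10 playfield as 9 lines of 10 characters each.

Answer: ..........
..........
#.#.......
#.###...#.
.#..#.#...
....#....#
##........
#..#.#.#..
#..######.

Derivation:
Fill (2+0,2+0) = (2,2)
Fill (2+1,2+0) = (3,2)
Fill (2+1,2+1) = (3,3)
Fill (2+1,2+2) = (3,4)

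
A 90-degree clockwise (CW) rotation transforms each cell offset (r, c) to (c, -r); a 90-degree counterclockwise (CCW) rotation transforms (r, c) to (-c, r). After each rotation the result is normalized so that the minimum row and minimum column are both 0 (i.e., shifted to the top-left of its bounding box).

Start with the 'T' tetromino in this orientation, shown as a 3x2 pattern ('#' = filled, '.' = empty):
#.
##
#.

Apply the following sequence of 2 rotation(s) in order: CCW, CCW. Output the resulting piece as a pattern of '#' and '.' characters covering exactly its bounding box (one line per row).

Start:
#.
##
#.
After rotation 1 (CCW):
.#.
###
After rotation 2 (CCW):
.#
##
.#

Answer: .#
##
.#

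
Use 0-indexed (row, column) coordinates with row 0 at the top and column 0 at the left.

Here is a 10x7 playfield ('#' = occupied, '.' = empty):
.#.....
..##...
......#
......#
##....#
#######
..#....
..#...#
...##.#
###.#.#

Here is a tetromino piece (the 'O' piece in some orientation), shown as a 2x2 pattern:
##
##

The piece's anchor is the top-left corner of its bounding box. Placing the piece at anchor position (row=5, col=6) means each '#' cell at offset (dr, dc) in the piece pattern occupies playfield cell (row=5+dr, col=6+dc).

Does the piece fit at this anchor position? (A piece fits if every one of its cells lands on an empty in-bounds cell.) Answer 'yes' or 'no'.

Check each piece cell at anchor (5, 6):
  offset (0,0) -> (5,6): occupied ('#') -> FAIL
  offset (0,1) -> (5,7): out of bounds -> FAIL
  offset (1,0) -> (6,6): empty -> OK
  offset (1,1) -> (6,7): out of bounds -> FAIL
All cells valid: no

Answer: no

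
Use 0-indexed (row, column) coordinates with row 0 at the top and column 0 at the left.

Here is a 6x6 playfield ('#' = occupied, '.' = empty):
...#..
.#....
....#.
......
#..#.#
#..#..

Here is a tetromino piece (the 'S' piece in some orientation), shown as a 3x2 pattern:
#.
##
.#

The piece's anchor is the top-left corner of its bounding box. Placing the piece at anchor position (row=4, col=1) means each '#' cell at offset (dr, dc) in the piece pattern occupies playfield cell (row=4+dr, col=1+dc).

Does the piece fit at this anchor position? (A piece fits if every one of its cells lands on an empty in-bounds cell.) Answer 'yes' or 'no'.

Answer: no

Derivation:
Check each piece cell at anchor (4, 1):
  offset (0,0) -> (4,1): empty -> OK
  offset (1,0) -> (5,1): empty -> OK
  offset (1,1) -> (5,2): empty -> OK
  offset (2,1) -> (6,2): out of bounds -> FAIL
All cells valid: no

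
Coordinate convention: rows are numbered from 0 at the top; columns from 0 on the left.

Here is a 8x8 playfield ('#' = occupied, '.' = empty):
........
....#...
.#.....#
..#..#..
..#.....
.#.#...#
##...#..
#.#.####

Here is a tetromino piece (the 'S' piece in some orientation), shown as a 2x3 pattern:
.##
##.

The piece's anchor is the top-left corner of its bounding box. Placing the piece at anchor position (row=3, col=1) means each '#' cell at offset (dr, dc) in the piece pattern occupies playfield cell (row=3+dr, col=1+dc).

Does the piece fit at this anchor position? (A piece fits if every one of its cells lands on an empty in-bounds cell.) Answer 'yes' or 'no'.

Check each piece cell at anchor (3, 1):
  offset (0,1) -> (3,2): occupied ('#') -> FAIL
  offset (0,2) -> (3,3): empty -> OK
  offset (1,0) -> (4,1): empty -> OK
  offset (1,1) -> (4,2): occupied ('#') -> FAIL
All cells valid: no

Answer: no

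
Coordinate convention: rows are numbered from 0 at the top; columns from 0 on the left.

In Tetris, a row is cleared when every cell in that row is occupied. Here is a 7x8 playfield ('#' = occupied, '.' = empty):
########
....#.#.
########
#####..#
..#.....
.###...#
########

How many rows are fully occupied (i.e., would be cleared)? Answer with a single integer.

Check each row:
  row 0: 0 empty cells -> FULL (clear)
  row 1: 6 empty cells -> not full
  row 2: 0 empty cells -> FULL (clear)
  row 3: 2 empty cells -> not full
  row 4: 7 empty cells -> not full
  row 5: 4 empty cells -> not full
  row 6: 0 empty cells -> FULL (clear)
Total rows cleared: 3

Answer: 3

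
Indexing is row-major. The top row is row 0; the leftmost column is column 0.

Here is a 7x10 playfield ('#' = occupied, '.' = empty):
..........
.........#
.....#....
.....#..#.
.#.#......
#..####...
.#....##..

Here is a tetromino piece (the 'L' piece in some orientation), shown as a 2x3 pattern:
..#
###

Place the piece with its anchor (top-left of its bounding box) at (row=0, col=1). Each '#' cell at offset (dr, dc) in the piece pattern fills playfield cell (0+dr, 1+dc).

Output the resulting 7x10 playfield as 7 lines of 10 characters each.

Fill (0+0,1+2) = (0,3)
Fill (0+1,1+0) = (1,1)
Fill (0+1,1+1) = (1,2)
Fill (0+1,1+2) = (1,3)

Answer: ...#......
.###.....#
.....#....
.....#..#.
.#.#......
#..####...
.#....##..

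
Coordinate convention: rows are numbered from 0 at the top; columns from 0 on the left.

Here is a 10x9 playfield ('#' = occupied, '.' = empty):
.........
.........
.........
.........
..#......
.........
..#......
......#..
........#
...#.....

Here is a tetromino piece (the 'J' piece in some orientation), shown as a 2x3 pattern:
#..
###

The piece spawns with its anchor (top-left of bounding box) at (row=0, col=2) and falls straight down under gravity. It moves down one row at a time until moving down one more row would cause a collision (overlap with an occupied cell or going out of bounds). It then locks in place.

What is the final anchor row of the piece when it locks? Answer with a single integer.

Spawn at (row=0, col=2). Try each row:
  row 0: fits
  row 1: fits
  row 2: fits
  row 3: blocked -> lock at row 2

Answer: 2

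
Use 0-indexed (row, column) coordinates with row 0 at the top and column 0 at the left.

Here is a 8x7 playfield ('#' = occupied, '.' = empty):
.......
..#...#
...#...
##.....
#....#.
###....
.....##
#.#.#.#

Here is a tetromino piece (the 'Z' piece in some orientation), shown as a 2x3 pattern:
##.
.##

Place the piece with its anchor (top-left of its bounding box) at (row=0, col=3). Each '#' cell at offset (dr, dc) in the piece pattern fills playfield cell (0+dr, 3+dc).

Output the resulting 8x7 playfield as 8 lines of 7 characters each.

Answer: ...##..
..#.###
...#...
##.....
#....#.
###....
.....##
#.#.#.#

Derivation:
Fill (0+0,3+0) = (0,3)
Fill (0+0,3+1) = (0,4)
Fill (0+1,3+1) = (1,4)
Fill (0+1,3+2) = (1,5)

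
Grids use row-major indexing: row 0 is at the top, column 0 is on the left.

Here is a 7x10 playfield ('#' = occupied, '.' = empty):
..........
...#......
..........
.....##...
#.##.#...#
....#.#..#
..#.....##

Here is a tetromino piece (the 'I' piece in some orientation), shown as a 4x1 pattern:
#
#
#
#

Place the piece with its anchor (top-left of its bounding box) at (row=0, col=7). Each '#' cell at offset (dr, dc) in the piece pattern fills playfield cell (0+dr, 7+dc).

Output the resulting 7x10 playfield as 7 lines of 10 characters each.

Answer: .......#..
...#...#..
.......#..
.....###..
#.##.#...#
....#.#..#
..#.....##

Derivation:
Fill (0+0,7+0) = (0,7)
Fill (0+1,7+0) = (1,7)
Fill (0+2,7+0) = (2,7)
Fill (0+3,7+0) = (3,7)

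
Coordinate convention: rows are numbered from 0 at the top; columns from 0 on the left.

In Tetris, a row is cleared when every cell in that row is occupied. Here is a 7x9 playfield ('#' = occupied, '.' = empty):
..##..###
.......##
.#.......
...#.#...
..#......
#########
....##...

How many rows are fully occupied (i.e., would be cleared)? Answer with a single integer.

Check each row:
  row 0: 4 empty cells -> not full
  row 1: 7 empty cells -> not full
  row 2: 8 empty cells -> not full
  row 3: 7 empty cells -> not full
  row 4: 8 empty cells -> not full
  row 5: 0 empty cells -> FULL (clear)
  row 6: 7 empty cells -> not full
Total rows cleared: 1

Answer: 1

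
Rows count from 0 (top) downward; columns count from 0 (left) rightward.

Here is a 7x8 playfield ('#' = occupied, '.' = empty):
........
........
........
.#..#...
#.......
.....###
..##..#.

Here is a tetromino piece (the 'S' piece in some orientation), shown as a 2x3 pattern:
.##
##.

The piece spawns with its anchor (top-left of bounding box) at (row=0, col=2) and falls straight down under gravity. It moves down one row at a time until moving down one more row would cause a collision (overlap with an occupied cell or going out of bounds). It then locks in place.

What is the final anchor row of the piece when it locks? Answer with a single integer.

Spawn at (row=0, col=2). Try each row:
  row 0: fits
  row 1: fits
  row 2: fits
  row 3: blocked -> lock at row 2

Answer: 2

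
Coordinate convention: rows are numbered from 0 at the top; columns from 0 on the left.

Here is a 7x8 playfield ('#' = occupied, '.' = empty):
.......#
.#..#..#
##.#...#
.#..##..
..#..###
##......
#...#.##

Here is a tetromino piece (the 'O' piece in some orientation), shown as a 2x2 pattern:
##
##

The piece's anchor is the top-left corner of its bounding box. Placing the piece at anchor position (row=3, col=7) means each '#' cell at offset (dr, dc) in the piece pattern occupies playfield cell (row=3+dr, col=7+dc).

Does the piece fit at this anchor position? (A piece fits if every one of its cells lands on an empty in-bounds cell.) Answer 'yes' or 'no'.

Check each piece cell at anchor (3, 7):
  offset (0,0) -> (3,7): empty -> OK
  offset (0,1) -> (3,8): out of bounds -> FAIL
  offset (1,0) -> (4,7): occupied ('#') -> FAIL
  offset (1,1) -> (4,8): out of bounds -> FAIL
All cells valid: no

Answer: no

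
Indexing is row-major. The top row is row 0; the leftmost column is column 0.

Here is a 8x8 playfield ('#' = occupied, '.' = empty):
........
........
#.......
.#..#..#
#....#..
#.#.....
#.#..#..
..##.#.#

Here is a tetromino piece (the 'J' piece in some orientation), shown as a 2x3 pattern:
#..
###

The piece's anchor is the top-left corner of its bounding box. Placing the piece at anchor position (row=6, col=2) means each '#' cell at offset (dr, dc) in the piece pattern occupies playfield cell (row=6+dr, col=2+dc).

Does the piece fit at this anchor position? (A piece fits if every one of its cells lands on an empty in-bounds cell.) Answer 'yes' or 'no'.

Check each piece cell at anchor (6, 2):
  offset (0,0) -> (6,2): occupied ('#') -> FAIL
  offset (1,0) -> (7,2): occupied ('#') -> FAIL
  offset (1,1) -> (7,3): occupied ('#') -> FAIL
  offset (1,2) -> (7,4): empty -> OK
All cells valid: no

Answer: no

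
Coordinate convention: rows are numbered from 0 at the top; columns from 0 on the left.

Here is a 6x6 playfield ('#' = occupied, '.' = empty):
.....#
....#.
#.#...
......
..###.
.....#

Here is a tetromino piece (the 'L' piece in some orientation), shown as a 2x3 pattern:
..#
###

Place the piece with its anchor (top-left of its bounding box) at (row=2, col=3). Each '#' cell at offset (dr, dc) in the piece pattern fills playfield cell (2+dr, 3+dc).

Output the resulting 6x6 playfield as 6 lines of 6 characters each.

Fill (2+0,3+2) = (2,5)
Fill (2+1,3+0) = (3,3)
Fill (2+1,3+1) = (3,4)
Fill (2+1,3+2) = (3,5)

Answer: .....#
....#.
#.#..#
...###
..###.
.....#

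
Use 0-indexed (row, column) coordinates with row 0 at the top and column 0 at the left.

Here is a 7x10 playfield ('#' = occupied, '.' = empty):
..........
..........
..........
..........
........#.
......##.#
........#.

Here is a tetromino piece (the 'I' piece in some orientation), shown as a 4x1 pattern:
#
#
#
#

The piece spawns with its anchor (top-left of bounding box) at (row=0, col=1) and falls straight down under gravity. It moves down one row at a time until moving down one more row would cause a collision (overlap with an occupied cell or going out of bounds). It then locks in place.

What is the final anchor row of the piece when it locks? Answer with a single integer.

Answer: 3

Derivation:
Spawn at (row=0, col=1). Try each row:
  row 0: fits
  row 1: fits
  row 2: fits
  row 3: fits
  row 4: blocked -> lock at row 3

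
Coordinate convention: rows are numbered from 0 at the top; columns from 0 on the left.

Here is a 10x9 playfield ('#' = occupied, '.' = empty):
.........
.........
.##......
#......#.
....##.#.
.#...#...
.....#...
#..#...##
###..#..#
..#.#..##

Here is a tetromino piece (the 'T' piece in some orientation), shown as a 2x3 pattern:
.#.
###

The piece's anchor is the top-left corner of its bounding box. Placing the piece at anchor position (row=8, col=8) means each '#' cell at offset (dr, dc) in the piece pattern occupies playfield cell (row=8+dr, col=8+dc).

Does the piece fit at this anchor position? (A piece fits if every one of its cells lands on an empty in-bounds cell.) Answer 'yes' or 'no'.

Answer: no

Derivation:
Check each piece cell at anchor (8, 8):
  offset (0,1) -> (8,9): out of bounds -> FAIL
  offset (1,0) -> (9,8): occupied ('#') -> FAIL
  offset (1,1) -> (9,9): out of bounds -> FAIL
  offset (1,2) -> (9,10): out of bounds -> FAIL
All cells valid: no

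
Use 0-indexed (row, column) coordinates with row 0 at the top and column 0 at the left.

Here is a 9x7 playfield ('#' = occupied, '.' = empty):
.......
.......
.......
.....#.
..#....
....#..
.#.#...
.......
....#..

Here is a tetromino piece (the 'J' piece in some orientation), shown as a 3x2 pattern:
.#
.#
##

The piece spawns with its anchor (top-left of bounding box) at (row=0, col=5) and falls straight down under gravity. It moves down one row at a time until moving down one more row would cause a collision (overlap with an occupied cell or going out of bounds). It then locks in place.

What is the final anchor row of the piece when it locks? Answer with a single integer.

Spawn at (row=0, col=5). Try each row:
  row 0: fits
  row 1: blocked -> lock at row 0

Answer: 0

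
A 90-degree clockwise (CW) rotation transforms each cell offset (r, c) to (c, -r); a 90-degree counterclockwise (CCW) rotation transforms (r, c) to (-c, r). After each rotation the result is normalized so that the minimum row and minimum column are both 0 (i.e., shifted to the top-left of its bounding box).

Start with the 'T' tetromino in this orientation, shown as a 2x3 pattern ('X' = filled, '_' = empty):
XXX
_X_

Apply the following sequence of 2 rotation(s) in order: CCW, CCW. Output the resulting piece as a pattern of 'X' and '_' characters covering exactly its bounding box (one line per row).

Answer: _X_
XXX

Derivation:
Start:
XXX
_X_
After rotation 1 (CCW):
X_
XX
X_
After rotation 2 (CCW):
_X_
XXX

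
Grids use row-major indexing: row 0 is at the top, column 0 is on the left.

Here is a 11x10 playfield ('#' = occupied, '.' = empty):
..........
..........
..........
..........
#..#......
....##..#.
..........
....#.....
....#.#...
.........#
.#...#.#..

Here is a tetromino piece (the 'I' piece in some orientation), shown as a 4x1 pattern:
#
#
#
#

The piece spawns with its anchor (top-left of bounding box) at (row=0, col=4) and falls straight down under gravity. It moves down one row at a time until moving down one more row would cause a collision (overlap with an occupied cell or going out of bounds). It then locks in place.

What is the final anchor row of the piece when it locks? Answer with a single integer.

Answer: 1

Derivation:
Spawn at (row=0, col=4). Try each row:
  row 0: fits
  row 1: fits
  row 2: blocked -> lock at row 1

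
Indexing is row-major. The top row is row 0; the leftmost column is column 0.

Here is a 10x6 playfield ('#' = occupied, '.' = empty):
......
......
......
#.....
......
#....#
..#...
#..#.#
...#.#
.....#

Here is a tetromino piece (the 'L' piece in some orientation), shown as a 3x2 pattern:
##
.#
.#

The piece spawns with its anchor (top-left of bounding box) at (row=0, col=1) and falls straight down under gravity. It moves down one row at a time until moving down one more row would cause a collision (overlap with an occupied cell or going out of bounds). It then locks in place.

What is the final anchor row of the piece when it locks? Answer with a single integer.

Answer: 3

Derivation:
Spawn at (row=0, col=1). Try each row:
  row 0: fits
  row 1: fits
  row 2: fits
  row 3: fits
  row 4: blocked -> lock at row 3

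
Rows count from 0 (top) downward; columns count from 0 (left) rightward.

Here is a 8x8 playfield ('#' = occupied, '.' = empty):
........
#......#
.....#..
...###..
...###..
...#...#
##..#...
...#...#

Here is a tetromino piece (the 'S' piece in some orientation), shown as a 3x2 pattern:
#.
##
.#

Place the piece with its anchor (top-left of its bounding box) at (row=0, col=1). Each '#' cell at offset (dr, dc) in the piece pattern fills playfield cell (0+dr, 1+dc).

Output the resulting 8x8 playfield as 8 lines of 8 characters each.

Fill (0+0,1+0) = (0,1)
Fill (0+1,1+0) = (1,1)
Fill (0+1,1+1) = (1,2)
Fill (0+2,1+1) = (2,2)

Answer: .#......
###....#
..#..#..
...###..
...###..
...#...#
##..#...
...#...#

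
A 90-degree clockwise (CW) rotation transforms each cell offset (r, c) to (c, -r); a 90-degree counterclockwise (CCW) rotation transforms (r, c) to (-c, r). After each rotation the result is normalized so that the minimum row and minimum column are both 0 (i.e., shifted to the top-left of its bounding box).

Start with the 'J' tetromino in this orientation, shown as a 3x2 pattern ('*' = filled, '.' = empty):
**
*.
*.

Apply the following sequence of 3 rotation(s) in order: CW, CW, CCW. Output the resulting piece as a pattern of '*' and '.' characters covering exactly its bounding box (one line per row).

Answer: ***
..*

Derivation:
Start:
**
*.
*.
After rotation 1 (CW):
***
..*
After rotation 2 (CW):
.*
.*
**
After rotation 3 (CCW):
***
..*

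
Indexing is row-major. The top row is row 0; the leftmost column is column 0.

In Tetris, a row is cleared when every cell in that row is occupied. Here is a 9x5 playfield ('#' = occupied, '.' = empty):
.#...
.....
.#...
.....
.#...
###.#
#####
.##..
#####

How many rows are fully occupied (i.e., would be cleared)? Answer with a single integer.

Answer: 2

Derivation:
Check each row:
  row 0: 4 empty cells -> not full
  row 1: 5 empty cells -> not full
  row 2: 4 empty cells -> not full
  row 3: 5 empty cells -> not full
  row 4: 4 empty cells -> not full
  row 5: 1 empty cell -> not full
  row 6: 0 empty cells -> FULL (clear)
  row 7: 3 empty cells -> not full
  row 8: 0 empty cells -> FULL (clear)
Total rows cleared: 2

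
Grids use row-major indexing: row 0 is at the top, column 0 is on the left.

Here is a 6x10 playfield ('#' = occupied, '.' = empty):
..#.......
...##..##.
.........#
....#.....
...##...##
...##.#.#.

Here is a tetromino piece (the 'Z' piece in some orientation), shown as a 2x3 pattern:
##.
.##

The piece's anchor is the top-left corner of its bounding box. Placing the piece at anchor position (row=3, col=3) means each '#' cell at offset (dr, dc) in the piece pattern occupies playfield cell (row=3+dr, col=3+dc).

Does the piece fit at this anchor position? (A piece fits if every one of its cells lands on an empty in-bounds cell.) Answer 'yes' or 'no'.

Answer: no

Derivation:
Check each piece cell at anchor (3, 3):
  offset (0,0) -> (3,3): empty -> OK
  offset (0,1) -> (3,4): occupied ('#') -> FAIL
  offset (1,1) -> (4,4): occupied ('#') -> FAIL
  offset (1,2) -> (4,5): empty -> OK
All cells valid: no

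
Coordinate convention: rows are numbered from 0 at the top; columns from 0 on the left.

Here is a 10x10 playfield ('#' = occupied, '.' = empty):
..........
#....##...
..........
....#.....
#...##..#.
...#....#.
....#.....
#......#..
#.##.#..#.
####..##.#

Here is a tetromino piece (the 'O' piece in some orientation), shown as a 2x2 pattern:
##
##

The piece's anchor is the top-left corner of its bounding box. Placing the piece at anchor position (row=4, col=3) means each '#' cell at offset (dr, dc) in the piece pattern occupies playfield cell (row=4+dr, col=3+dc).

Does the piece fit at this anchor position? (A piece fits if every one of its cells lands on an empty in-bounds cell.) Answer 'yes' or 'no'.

Answer: no

Derivation:
Check each piece cell at anchor (4, 3):
  offset (0,0) -> (4,3): empty -> OK
  offset (0,1) -> (4,4): occupied ('#') -> FAIL
  offset (1,0) -> (5,3): occupied ('#') -> FAIL
  offset (1,1) -> (5,4): empty -> OK
All cells valid: no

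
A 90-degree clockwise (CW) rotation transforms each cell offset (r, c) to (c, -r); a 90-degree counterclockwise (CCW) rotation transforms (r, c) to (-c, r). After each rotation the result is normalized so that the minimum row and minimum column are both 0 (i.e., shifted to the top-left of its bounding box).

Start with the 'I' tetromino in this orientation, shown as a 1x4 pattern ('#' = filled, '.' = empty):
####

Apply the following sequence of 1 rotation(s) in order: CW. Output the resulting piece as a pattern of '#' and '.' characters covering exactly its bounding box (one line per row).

Answer: #
#
#
#

Derivation:
Start:
####
After rotation 1 (CW):
#
#
#
#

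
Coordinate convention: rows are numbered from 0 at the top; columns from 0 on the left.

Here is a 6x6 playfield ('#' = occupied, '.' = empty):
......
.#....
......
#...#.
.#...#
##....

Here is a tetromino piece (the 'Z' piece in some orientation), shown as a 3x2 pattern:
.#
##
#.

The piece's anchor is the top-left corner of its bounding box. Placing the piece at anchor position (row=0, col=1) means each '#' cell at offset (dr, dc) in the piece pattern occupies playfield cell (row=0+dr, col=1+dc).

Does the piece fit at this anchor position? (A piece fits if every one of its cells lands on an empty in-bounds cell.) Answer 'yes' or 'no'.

Check each piece cell at anchor (0, 1):
  offset (0,1) -> (0,2): empty -> OK
  offset (1,0) -> (1,1): occupied ('#') -> FAIL
  offset (1,1) -> (1,2): empty -> OK
  offset (2,0) -> (2,1): empty -> OK
All cells valid: no

Answer: no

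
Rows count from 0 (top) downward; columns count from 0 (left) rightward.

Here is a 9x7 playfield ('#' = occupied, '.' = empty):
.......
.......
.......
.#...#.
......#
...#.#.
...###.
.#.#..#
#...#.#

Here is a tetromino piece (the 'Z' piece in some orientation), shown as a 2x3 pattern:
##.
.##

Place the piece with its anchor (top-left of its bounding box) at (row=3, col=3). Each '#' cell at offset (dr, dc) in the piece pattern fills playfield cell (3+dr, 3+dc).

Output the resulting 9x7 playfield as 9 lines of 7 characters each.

Answer: .......
.......
.......
.#.###.
....###
...#.#.
...###.
.#.#..#
#...#.#

Derivation:
Fill (3+0,3+0) = (3,3)
Fill (3+0,3+1) = (3,4)
Fill (3+1,3+1) = (4,4)
Fill (3+1,3+2) = (4,5)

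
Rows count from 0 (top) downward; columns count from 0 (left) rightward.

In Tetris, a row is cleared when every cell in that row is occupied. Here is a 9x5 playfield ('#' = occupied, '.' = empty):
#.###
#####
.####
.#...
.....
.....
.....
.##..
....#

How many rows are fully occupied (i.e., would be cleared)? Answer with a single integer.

Check each row:
  row 0: 1 empty cell -> not full
  row 1: 0 empty cells -> FULL (clear)
  row 2: 1 empty cell -> not full
  row 3: 4 empty cells -> not full
  row 4: 5 empty cells -> not full
  row 5: 5 empty cells -> not full
  row 6: 5 empty cells -> not full
  row 7: 3 empty cells -> not full
  row 8: 4 empty cells -> not full
Total rows cleared: 1

Answer: 1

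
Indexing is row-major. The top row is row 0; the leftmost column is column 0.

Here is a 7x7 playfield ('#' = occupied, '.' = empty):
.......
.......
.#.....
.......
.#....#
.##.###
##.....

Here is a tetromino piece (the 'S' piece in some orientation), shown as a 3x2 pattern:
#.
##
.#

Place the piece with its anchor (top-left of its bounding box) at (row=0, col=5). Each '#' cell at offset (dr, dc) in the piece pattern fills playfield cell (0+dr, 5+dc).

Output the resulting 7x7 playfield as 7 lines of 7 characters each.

Answer: .....#.
.....##
.#....#
.......
.#....#
.##.###
##.....

Derivation:
Fill (0+0,5+0) = (0,5)
Fill (0+1,5+0) = (1,5)
Fill (0+1,5+1) = (1,6)
Fill (0+2,5+1) = (2,6)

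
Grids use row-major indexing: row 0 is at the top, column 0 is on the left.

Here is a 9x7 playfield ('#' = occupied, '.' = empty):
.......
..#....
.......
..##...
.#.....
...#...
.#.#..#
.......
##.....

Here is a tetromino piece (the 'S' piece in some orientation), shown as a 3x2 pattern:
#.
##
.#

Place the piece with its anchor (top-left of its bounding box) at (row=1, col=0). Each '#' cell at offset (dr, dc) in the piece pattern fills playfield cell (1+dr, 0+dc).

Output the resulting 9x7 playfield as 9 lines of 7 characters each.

Answer: .......
#.#....
##.....
.###...
.#.....
...#...
.#.#..#
.......
##.....

Derivation:
Fill (1+0,0+0) = (1,0)
Fill (1+1,0+0) = (2,0)
Fill (1+1,0+1) = (2,1)
Fill (1+2,0+1) = (3,1)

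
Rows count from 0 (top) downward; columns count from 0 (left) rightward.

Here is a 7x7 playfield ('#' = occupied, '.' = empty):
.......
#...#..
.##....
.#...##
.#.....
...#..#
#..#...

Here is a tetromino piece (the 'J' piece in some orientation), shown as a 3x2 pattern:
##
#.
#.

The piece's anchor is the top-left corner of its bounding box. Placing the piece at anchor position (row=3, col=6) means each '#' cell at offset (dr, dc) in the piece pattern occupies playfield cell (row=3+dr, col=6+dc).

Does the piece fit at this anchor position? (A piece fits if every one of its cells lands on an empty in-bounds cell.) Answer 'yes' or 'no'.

Check each piece cell at anchor (3, 6):
  offset (0,0) -> (3,6): occupied ('#') -> FAIL
  offset (0,1) -> (3,7): out of bounds -> FAIL
  offset (1,0) -> (4,6): empty -> OK
  offset (2,0) -> (5,6): occupied ('#') -> FAIL
All cells valid: no

Answer: no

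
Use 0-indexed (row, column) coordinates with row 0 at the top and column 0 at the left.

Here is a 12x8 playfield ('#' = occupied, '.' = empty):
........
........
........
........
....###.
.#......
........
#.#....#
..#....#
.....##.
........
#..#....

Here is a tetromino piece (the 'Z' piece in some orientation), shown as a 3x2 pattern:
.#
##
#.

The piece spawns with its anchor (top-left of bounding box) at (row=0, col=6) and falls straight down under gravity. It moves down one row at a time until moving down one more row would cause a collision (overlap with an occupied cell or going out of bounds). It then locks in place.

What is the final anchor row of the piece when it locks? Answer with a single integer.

Answer: 1

Derivation:
Spawn at (row=0, col=6). Try each row:
  row 0: fits
  row 1: fits
  row 2: blocked -> lock at row 1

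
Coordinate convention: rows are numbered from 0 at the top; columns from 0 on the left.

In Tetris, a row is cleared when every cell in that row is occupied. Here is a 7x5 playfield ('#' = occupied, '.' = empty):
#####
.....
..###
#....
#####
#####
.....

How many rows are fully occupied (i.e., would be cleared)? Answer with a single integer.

Answer: 3

Derivation:
Check each row:
  row 0: 0 empty cells -> FULL (clear)
  row 1: 5 empty cells -> not full
  row 2: 2 empty cells -> not full
  row 3: 4 empty cells -> not full
  row 4: 0 empty cells -> FULL (clear)
  row 5: 0 empty cells -> FULL (clear)
  row 6: 5 empty cells -> not full
Total rows cleared: 3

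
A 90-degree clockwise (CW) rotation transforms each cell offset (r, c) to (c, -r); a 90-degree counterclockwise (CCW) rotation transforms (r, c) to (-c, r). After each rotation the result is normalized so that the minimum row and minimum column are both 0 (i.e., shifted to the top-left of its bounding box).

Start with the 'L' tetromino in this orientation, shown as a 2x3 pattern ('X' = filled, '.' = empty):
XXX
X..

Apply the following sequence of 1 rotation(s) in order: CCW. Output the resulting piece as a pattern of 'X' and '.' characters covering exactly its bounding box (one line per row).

Answer: X.
X.
XX

Derivation:
Start:
XXX
X..
After rotation 1 (CCW):
X.
X.
XX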